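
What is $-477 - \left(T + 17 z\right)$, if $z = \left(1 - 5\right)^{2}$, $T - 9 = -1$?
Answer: $-757$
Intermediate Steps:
$T = 8$ ($T = 9 - 1 = 8$)
$z = 16$ ($z = \left(-4\right)^{2} = 16$)
$-477 - \left(T + 17 z\right) = -477 - \left(8 + 17 \cdot 16\right) = -477 - \left(8 + 272\right) = -477 - 280 = -757$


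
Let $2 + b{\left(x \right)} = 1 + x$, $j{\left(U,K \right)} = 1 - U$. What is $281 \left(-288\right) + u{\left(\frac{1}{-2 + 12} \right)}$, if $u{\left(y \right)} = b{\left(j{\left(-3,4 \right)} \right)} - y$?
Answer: $- \frac{809251}{10} \approx -80925.0$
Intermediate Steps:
$b{\left(x \right)} = -1 + x$ ($b{\left(x \right)} = -2 + \left(1 + x\right) = -1 + x$)
$u{\left(y \right)} = 3 - y$ ($u{\left(y \right)} = \left(-1 + \left(1 - -3\right)\right) - y = \left(-1 + \left(1 + 3\right)\right) - y = \left(-1 + 4\right) - y = 3 - y$)
$281 \left(-288\right) + u{\left(\frac{1}{-2 + 12} \right)} = 281 \left(-288\right) + \left(3 - \frac{1}{-2 + 12}\right) = -80928 + \left(3 - \frac{1}{10}\right) = -80928 + \frac{29}{10} = - \frac{809251}{10}$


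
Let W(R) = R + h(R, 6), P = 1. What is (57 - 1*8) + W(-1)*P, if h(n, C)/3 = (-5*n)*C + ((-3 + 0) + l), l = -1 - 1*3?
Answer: 117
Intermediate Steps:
l = -4 (l = -1 - 3 = -4)
h(n, C) = -21 - 15*C*n (h(n, C) = 3*((-5*n)*C + ((-3 + 0) - 4)) = 3*(-5*C*n + (-3 - 4)) = 3*(-5*C*n - 7) = 3*(-7 - 5*C*n) = -21 - 15*C*n)
W(R) = -21 - 89*R (W(R) = R + (-21 - 15*6*R) = R + (-21 - 90*R) = -21 - 89*R)
(57 - 1*8) + W(-1)*P = (57 - 1*8) + (-21 - 89*(-1))*1 = (57 - 8) + (-21 + 89)*1 = 49 + 68*1 = 49 + 68 = 117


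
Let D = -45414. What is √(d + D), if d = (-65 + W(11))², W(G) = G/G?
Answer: I*√41318 ≈ 203.27*I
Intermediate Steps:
W(G) = 1
d = 4096 (d = (-65 + 1)² = (-64)² = 4096)
√(d + D) = √(4096 - 45414) = √(-41318) = I*√41318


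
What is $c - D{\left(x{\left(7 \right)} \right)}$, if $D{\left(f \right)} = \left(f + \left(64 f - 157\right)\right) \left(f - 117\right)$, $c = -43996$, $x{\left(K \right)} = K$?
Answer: $-11216$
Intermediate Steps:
$D{\left(f \right)} = \left(-157 + 65 f\right) \left(-117 + f\right)$ ($D{\left(f \right)} = \left(f + \left(-157 + 64 f\right)\right) \left(-117 + f\right) = \left(-157 + 65 f\right) \left(-117 + f\right)$)
$c - D{\left(x{\left(7 \right)} \right)} = -43996 - \left(18369 - 54334 + 65 \cdot 7^{2}\right) = -43996 - \left(18369 - 54334 + 65 \cdot 49\right) = -43996 - \left(18369 - 54334 + 3185\right) = -43996 - -32780 = -43996 + 32780 = -11216$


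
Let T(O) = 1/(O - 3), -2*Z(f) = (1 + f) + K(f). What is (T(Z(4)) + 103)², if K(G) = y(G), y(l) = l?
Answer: 2380849/225 ≈ 10582.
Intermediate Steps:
K(G) = G
Z(f) = -½ - f (Z(f) = -((1 + f) + f)/2 = -(1 + 2*f)/2 = -½ - f)
T(O) = 1/(-3 + O)
(T(Z(4)) + 103)² = (1/(-3 + (-½ - 1*4)) + 103)² = (1/(-3 + (-½ - 4)) + 103)² = (1/(-3 - 9/2) + 103)² = (1/(-15/2) + 103)² = (-2/15 + 103)² = (1543/15)² = 2380849/225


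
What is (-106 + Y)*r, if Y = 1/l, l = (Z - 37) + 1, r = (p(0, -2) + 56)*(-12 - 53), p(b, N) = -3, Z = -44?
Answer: 5843409/16 ≈ 3.6521e+5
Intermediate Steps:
r = -3445 (r = (-3 + 56)*(-12 - 53) = 53*(-65) = -3445)
l = -80 (l = (-44 - 37) + 1 = -81 + 1 = -80)
Y = -1/80 (Y = 1/(-80) = -1/80 ≈ -0.012500)
(-106 + Y)*r = (-106 - 1/80)*(-3445) = -8481/80*(-3445) = 5843409/16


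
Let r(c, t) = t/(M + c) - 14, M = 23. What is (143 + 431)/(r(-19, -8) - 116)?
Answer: -287/66 ≈ -4.3485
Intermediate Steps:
r(c, t) = -14 + t/(23 + c) (r(c, t) = t/(23 + c) - 14 = -14 + t/(23 + c))
(143 + 431)/(r(-19, -8) - 116) = (143 + 431)/((-322 - 8 - 14*(-19))/(23 - 19) - 116) = 574/((-322 - 8 + 266)/4 - 116) = 574/((¼)*(-64) - 116) = 574/(-16 - 116) = 574/(-132) = 574*(-1/132) = -287/66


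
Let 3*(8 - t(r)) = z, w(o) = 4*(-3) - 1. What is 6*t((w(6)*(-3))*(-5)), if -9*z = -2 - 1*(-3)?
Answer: 434/9 ≈ 48.222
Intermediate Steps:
w(o) = -13 (w(o) = -12 - 1 = -13)
z = -1/9 (z = -(-2 - 1*(-3))/9 = -(-2 + 3)/9 = -1/9*1 = -1/9 ≈ -0.11111)
t(r) = 217/27 (t(r) = 8 - 1/3*(-1/9) = 8 + 1/27 = 217/27)
6*t((w(6)*(-3))*(-5)) = 6*(217/27) = 434/9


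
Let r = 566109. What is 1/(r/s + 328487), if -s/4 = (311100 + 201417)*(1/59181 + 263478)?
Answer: 367430895753716/120696272653065816925 ≈ 3.0443e-6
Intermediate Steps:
s = -10655495976857764/19727 (s = -4*(311100 + 201417)*(1/59181 + 263478) = -2050068*(1/59181 + 263478) = -2050068*15592891519/59181 = -4*2663873994214441/19727 = -10655495976857764/19727 ≈ -5.4015e+11)
1/(r/s + 328487) = 1/(566109/(-10655495976857764/19727) + 328487) = 1/(566109*(-19727/10655495976857764) + 328487) = 1/(-385090767/367430895753716 + 328487) = 1/(120696272653065816925/367430895753716) = 367430895753716/120696272653065816925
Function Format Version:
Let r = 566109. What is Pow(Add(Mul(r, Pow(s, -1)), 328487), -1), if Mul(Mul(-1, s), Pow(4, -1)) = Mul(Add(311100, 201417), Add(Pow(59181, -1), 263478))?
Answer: Rational(367430895753716, 120696272653065816925) ≈ 3.0443e-6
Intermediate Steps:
s = Rational(-10655495976857764, 19727) (s = Mul(-4, Mul(Add(311100, 201417), Add(Pow(59181, -1), 263478))) = Mul(-4, Mul(512517, Add(Rational(1, 59181), 263478))) = Mul(-4, Mul(512517, Rational(15592891519, 59181))) = Mul(-4, Rational(2663873994214441, 19727)) = Rational(-10655495976857764, 19727) ≈ -5.4015e+11)
Pow(Add(Mul(r, Pow(s, -1)), 328487), -1) = Pow(Add(Mul(566109, Pow(Rational(-10655495976857764, 19727), -1)), 328487), -1) = Pow(Add(Mul(566109, Rational(-19727, 10655495976857764)), 328487), -1) = Pow(Add(Rational(-385090767, 367430895753716), 328487), -1) = Pow(Rational(120696272653065816925, 367430895753716), -1) = Rational(367430895753716, 120696272653065816925)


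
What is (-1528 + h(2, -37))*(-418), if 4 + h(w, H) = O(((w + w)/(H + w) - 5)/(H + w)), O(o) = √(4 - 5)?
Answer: 640376 - 418*I ≈ 6.4038e+5 - 418.0*I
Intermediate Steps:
O(o) = I (O(o) = √(-1) = I)
h(w, H) = -4 + I
(-1528 + h(2, -37))*(-418) = (-1528 + (-4 + I))*(-418) = (-1532 + I)*(-418) = 640376 - 418*I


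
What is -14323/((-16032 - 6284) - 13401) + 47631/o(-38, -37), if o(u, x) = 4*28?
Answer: 1702840603/4000304 ≈ 425.68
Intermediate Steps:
o(u, x) = 112
-14323/((-16032 - 6284) - 13401) + 47631/o(-38, -37) = -14323/((-16032 - 6284) - 13401) + 47631/112 = -14323/(-22316 - 13401) + 47631*(1/112) = -14323/(-35717) + 47631/112 = -14323*(-1/35717) + 47631/112 = 14323/35717 + 47631/112 = 1702840603/4000304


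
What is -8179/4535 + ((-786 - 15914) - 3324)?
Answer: -90817019/4535 ≈ -20026.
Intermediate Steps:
-8179/4535 + ((-786 - 15914) - 3324) = -8179*1/4535 + (-16700 - 3324) = -8179/4535 - 20024 = -90817019/4535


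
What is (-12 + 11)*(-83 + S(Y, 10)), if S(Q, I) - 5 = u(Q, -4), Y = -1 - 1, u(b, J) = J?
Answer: 82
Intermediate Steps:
Y = -2
S(Q, I) = 1 (S(Q, I) = 5 - 4 = 1)
(-12 + 11)*(-83 + S(Y, 10)) = (-12 + 11)*(-83 + 1) = -1*(-82) = 82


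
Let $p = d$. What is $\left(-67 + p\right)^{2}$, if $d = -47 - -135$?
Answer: $441$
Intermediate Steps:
$d = 88$ ($d = -47 + 135 = 88$)
$p = 88$
$\left(-67 + p\right)^{2} = \left(-67 + 88\right)^{2} = 21^{2} = 441$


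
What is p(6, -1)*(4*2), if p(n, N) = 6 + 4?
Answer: 80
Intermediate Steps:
p(n, N) = 10
p(6, -1)*(4*2) = 10*(4*2) = 10*8 = 80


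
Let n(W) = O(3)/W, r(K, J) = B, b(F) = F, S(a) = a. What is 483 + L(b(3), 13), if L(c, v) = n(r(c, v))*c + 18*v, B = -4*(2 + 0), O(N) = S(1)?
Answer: 5733/8 ≈ 716.63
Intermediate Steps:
O(N) = 1
B = -8 (B = -4*2 = -8)
r(K, J) = -8
n(W) = 1/W
L(c, v) = 18*v - c/8 (L(c, v) = c/(-8) + 18*v = -c/8 + 18*v = 18*v - c/8)
483 + L(b(3), 13) = 483 + (18*13 - ⅛*3) = 483 + (234 - 3/8) = 483 + 1869/8 = 5733/8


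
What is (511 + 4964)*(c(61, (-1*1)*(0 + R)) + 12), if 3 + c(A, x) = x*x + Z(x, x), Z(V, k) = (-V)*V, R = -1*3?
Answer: 49275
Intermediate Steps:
R = -3
Z(V, k) = -V²
c(A, x) = -3 (c(A, x) = -3 + (x*x - x²) = -3 + (x² - x²) = -3 + 0 = -3)
(511 + 4964)*(c(61, (-1*1)*(0 + R)) + 12) = (511 + 4964)*(-3 + 12) = 5475*9 = 49275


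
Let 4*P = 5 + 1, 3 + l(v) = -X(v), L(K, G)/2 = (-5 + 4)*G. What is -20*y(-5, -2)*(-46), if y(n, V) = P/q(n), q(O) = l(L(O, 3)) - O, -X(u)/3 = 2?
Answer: 345/2 ≈ 172.50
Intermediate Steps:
L(K, G) = -2*G (L(K, G) = 2*((-5 + 4)*G) = 2*(-G) = -2*G)
X(u) = -6 (X(u) = -3*2 = -6)
l(v) = 3 (l(v) = -3 - 1*(-6) = -3 + 6 = 3)
P = 3/2 (P = (5 + 1)/4 = (¼)*6 = 3/2 ≈ 1.5000)
q(O) = 3 - O
y(n, V) = 3/(2*(3 - n))
-20*y(-5, -2)*(-46) = -(-60)/(-6 + 2*(-5))*(-46) = -(-60)/(-6 - 10)*(-46) = -(-60)/(-16)*(-46) = -(-60)*(-1)/16*(-46) = -20*3/16*(-46) = -15/4*(-46) = 345/2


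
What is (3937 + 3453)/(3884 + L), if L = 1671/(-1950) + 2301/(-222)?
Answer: 44432375/23285079 ≈ 1.9082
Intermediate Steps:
L = -134942/12025 (L = 1671*(-1/1950) + 2301*(-1/222) = -557/650 - 767/74 = -134942/12025 ≈ -11.222)
(3937 + 3453)/(3884 + L) = (3937 + 3453)/(3884 - 134942/12025) = 7390/(46570158/12025) = 7390*(12025/46570158) = 44432375/23285079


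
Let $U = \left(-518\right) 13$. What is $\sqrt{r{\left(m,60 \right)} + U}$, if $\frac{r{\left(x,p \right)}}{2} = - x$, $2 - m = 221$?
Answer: $2 i \sqrt{1574} \approx 79.347 i$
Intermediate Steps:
$m = -219$ ($m = 2 - 221 = -219$)
$r{\left(x,p \right)} = - 2 x$ ($r{\left(x,p \right)} = 2 \left(- x\right) = - 2 x$)
$U = -6734$
$\sqrt{r{\left(m,60 \right)} + U} = \sqrt{\left(-2\right) \left(-219\right) - 6734} = \sqrt{438 - 6734} = \sqrt{-6296} = 2 i \sqrt{1574}$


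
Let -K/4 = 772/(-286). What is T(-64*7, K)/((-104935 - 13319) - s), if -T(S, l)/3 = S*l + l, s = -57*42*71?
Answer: 86271/308165 ≈ 0.27995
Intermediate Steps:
K = 1544/143 (K = -3088/(-286) = -3088*(-1)/286 = -4*(-386/143) = 1544/143 ≈ 10.797)
s = -169974 (s = -2394*71 = -169974)
T(S, l) = -3*l - 3*S*l (T(S, l) = -3*(S*l + l) = -3*(l + S*l) = -3*l - 3*S*l)
T(-64*7, K)/((-104935 - 13319) - s) = (-3*1544/143*(1 - 64*7))/((-104935 - 13319) - 1*(-169974)) = (-3*1544/143*(1 - 448))/(-118254 + 169974) = -3*1544/143*(-447)/51720 = (2070504/143)*(1/51720) = 86271/308165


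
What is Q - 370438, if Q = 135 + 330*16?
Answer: -365023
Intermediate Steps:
Q = 5415 (Q = 135 + 5280 = 5415)
Q - 370438 = 5415 - 370438 = -365023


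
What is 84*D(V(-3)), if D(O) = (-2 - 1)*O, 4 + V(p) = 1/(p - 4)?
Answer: 1044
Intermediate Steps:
V(p) = -4 + 1/(-4 + p) (V(p) = -4 + 1/(p - 4) = -4 + 1/(-4 + p))
D(O) = -3*O
84*D(V(-3)) = 84*(-3*(17 - 4*(-3))/(-4 - 3)) = 84*(-3*(17 + 12)/(-7)) = 84*(-(-3)*29/7) = 84*(-3*(-29/7)) = 84*(87/7) = 1044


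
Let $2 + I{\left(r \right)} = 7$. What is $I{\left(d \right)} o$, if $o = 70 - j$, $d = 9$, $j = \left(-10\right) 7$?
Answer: $700$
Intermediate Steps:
$j = -70$
$I{\left(r \right)} = 5$ ($I{\left(r \right)} = -2 + 7 = 5$)
$o = 140$ ($o = 70 - -70 = 70 + 70 = 140$)
$I{\left(d \right)} o = 5 \cdot 140 = 700$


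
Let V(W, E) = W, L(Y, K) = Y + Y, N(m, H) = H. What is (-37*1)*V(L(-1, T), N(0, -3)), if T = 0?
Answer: 74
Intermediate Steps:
L(Y, K) = 2*Y
(-37*1)*V(L(-1, T), N(0, -3)) = (-37*1)*(2*(-1)) = -37*(-2) = 74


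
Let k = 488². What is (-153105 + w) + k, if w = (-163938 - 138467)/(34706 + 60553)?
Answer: 8100427696/95259 ≈ 85036.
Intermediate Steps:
w = -302405/95259 ≈ -3.1746
k = 238144
(-153105 + w) + k = (-153105 - 302405/95259) + 238144 = -14584931600/95259 + 238144 = 8100427696/95259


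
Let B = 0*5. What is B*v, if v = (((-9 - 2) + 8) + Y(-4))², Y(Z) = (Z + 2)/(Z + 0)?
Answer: 0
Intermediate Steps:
Y(Z) = (2 + Z)/Z
v = 25/4 (v = (((-9 - 2) + 8) + (2 - 4)/(-4))² = ((-11 + 8) - ¼*(-2))² = (-3 + ½)² = (-5/2)² = 25/4 ≈ 6.2500)
B = 0
B*v = 0*(25/4) = 0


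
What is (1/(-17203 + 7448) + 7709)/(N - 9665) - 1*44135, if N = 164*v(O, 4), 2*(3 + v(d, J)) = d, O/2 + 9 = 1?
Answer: -1645967731373/37293365 ≈ -44136.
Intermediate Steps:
O = -16 (O = -18 + 2*1 = -18 + 2 = -16)
v(d, J) = -3 + d/2
N = -1804 (N = 164*(-3 + (½)*(-16)) = 164*(-3 - 8) = 164*(-11) = -1804)
(1/(-17203 + 7448) + 7709)/(N - 9665) - 1*44135 = (1/(-17203 + 7448) + 7709)/(-1804 - 9665) - 1*44135 = (1/(-9755) + 7709)/(-11469) - 44135 = (-1/9755 + 7709)*(-1/11469) - 44135 = (75201294/9755)*(-1/11469) - 44135 = -25067098/37293365 - 44135 = -1645967731373/37293365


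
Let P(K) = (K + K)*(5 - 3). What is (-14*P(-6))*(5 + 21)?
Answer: 8736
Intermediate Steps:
P(K) = 4*K (P(K) = (2*K)*2 = 4*K)
(-14*P(-6))*(5 + 21) = (-56*(-6))*(5 + 21) = -14*(-24)*26 = 336*26 = 8736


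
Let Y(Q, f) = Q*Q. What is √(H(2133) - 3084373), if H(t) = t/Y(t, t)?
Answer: 2*I*√389803830774/711 ≈ 1756.2*I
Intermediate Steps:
Y(Q, f) = Q²
H(t) = 1/t (H(t) = t/(t²) = t/t² = 1/t)
√(H(2133) - 3084373) = √(1/2133 - 3084373) = √(-6578967608/2133) = 2*I*√389803830774/711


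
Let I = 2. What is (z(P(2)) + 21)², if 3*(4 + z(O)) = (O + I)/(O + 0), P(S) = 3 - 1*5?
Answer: 289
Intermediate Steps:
P(S) = -2 (P(S) = 3 - 5 = -2)
z(O) = -4 + (2 + O)/(3*O) (z(O) = -4 + ((O + 2)/(O + 0))/3 = -4 + ((2 + O)/O)/3 = -4 + (2 + O)/(3*O))
(z(P(2)) + 21)² = ((⅓)*(2 - 11*(-2))/(-2) + 21)² = ((⅓)*(-½)*(2 + 22) + 21)² = ((⅓)*(-½)*24 + 21)² = (-4 + 21)² = 17² = 289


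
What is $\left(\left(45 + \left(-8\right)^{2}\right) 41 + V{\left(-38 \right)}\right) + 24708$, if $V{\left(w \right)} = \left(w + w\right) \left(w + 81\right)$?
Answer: $25909$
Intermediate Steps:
$V{\left(w \right)} = 2 w \left(81 + w\right)$
$\left(\left(45 + \left(-8\right)^{2}\right) 41 + V{\left(-38 \right)}\right) + 24708 = \left(\left(45 + \left(-8\right)^{2}\right) 41 + 2 \left(-38\right) \left(81 - 38\right)\right) + 24708 = \left(\left(45 + 64\right) 41 + 2 \left(-38\right) 43\right) + 24708 = \left(109 \cdot 41 - 3268\right) + 24708 = \left(4469 - 3268\right) + 24708 = 1201 + 24708 = 25909$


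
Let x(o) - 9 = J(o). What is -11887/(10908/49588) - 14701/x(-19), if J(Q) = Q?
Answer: -1433541763/27270 ≈ -52568.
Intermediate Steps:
x(o) = 9 + o
-11887/(10908/49588) - 14701/x(-19) = -11887/(10908/49588) - 14701/(9 - 19) = -11887/(10908*(1/49588)) - 14701/(-10) = -11887/2727/12397 - 14701*(-⅒) = -11887*12397/2727 + 14701/10 = -147363139/2727 + 14701/10 = -1433541763/27270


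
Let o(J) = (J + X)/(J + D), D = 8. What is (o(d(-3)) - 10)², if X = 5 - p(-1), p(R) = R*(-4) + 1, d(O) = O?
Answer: 2809/25 ≈ 112.36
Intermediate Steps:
p(R) = 1 - 4*R (p(R) = -4*R + 1 = 1 - 4*R)
X = 0 (X = 5 - (1 - 4*(-1)) = 5 - (1 + 4) = 5 - 1*5 = 5 - 5 = 0)
o(J) = J/(8 + J) (o(J) = (J + 0)/(J + 8) = J/(8 + J))
(o(d(-3)) - 10)² = (-3/(8 - 3) - 10)² = (-3/5 - 10)² = (-3*⅕ - 10)² = (-⅗ - 10)² = (-53/5)² = 2809/25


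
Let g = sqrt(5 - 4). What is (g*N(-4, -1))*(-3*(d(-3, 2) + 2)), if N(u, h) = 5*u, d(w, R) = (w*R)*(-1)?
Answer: 480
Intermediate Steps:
d(w, R) = -R*w (d(w, R) = (R*w)*(-1) = -R*w)
g = 1 (g = sqrt(1) = 1)
(g*N(-4, -1))*(-3*(d(-3, 2) + 2)) = (1*(5*(-4)))*(-3*(-1*2*(-3) + 2)) = (1*(-20))*(-3*(6 + 2)) = -(-60)*8 = -20*(-24) = 480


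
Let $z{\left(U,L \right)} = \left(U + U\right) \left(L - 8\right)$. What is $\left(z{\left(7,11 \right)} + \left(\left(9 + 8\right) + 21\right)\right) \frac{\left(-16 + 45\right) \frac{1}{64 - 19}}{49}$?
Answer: $\frac{464}{441} \approx 1.0522$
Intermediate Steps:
$z{\left(U,L \right)} = 2 U \left(-8 + L\right)$
$\left(z{\left(7,11 \right)} + \left(\left(9 + 8\right) + 21\right)\right) \frac{\left(-16 + 45\right) \frac{1}{64 - 19}}{49} = \left(2 \cdot 7 \left(-8 + 11\right) + \left(\left(9 + 8\right) + 21\right)\right) \frac{\left(-16 + 45\right) \frac{1}{64 - 19}}{49} = \left(2 \cdot 7 \cdot 3 + \left(17 + 21\right)\right) \frac{29}{45} \cdot \frac{1}{49} = \left(42 + 38\right) 29 \cdot \frac{1}{45} \cdot \frac{1}{49} = 80 \cdot \frac{29}{45} \cdot \frac{1}{49} = 80 \cdot \frac{29}{2205} = \frac{464}{441}$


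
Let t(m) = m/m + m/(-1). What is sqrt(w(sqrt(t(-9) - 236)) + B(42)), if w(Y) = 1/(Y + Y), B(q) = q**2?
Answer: sqrt(90098064 - 113*I*sqrt(226))/226 ≈ 42.0 - 0.00039595*I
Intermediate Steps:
t(m) = 1 - m (t(m) = 1 + m*(-1) = 1 - m)
w(Y) = 1/(2*Y)
sqrt(w(sqrt(t(-9) - 236)) + B(42)) = sqrt(1/(2*(sqrt((1 - 1*(-9)) - 236))) + 42**2) = sqrt(1/(2*(sqrt((1 + 9) - 236))) + 1764) = sqrt(1/(2*(sqrt(10 - 236))) + 1764) = sqrt(1/(2*(sqrt(-226))) + 1764) = sqrt(1/(2*((I*sqrt(226)))) + 1764) = sqrt((-I*sqrt(226)/226)/2 + 1764) = sqrt(-I*sqrt(226)/452 + 1764) = sqrt(1764 - I*sqrt(226)/452)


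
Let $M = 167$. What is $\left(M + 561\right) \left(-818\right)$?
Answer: $-595504$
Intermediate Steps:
$\left(M + 561\right) \left(-818\right) = \left(167 + 561\right) \left(-818\right) = 728 \left(-818\right) = -595504$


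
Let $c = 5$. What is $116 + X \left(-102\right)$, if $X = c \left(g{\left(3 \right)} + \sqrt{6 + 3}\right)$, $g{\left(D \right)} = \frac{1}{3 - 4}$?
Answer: $-904$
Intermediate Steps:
$g{\left(D \right)} = -1$ ($g{\left(D \right)} = \frac{1}{-1} = -1$)
$X = 10$ ($X = 5 \left(-1 + \sqrt{6 + 3}\right) = 5 \left(-1 + \sqrt{9}\right) = 5 \left(-1 + 3\right) = 5 \cdot 2 = 10$)
$116 + X \left(-102\right) = 116 + 10 \left(-102\right) = 116 - 1020 = -904$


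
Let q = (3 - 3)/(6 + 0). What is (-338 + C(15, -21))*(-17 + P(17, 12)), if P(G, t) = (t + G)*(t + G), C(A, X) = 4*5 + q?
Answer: -262032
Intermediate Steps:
q = 0 (q = 0/6 = 0*(1/6) = 0)
C(A, X) = 20 (C(A, X) = 4*5 + 0 = 20 + 0 = 20)
P(G, t) = (G + t)**2 (P(G, t) = (G + t)*(G + t) = (G + t)**2)
(-338 + C(15, -21))*(-17 + P(17, 12)) = (-338 + 20)*(-17 + (17 + 12)**2) = -318*(-17 + 29**2) = -318*(-17 + 841) = -318*824 = -262032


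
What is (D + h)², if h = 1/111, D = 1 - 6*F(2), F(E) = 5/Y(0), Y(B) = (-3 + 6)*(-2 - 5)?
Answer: 3587236/603729 ≈ 5.9418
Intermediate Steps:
Y(B) = -21 (Y(B) = 3*(-7) = -21)
F(E) = -5/21 (F(E) = 5/(-21) = 5*(-1/21) = -5/21)
D = 17/7 (D = 1 - 6*(-5/21) = 1 + 10/7 = 17/7 ≈ 2.4286)
h = 1/111 ≈ 0.0090090
(D + h)² = (17/7 + 1/111)² = (1894/777)² = 3587236/603729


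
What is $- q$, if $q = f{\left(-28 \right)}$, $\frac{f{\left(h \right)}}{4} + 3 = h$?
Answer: $124$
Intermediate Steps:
$f{\left(h \right)} = -12 + 4 h$
$q = -124$ ($q = -12 + 4 \left(-28\right) = -12 - 112 = -124$)
$- q = \left(-1\right) \left(-124\right) = 124$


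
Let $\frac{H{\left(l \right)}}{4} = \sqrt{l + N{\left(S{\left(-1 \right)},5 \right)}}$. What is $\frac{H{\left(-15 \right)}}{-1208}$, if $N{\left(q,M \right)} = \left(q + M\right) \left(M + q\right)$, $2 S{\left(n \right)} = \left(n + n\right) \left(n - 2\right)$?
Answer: $- \frac{7}{302} \approx -0.023179$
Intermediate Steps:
$S{\left(n \right)} = n \left(-2 + n\right)$ ($S{\left(n \right)} = \frac{\left(n + n\right) \left(n - 2\right)}{2} = \frac{2 n \left(-2 + n\right)}{2} = n \left(-2 + n\right)$)
$N{\left(q,M \right)} = \left(M + q\right)^{2}$ ($N{\left(q,M \right)} = \left(M + q\right) \left(M + q\right) = \left(M + q\right)^{2}$)
$H{\left(l \right)} = 4 \sqrt{64 + l}$ ($H{\left(l \right)} = 4 \sqrt{l + \left(5 - \left(-2 - 1\right)\right)^{2}} = 4 \sqrt{l + \left(5 - -3\right)^{2}} = 4 \sqrt{l + \left(5 + 3\right)^{2}} = 4 \sqrt{l + 8^{2}} = 4 \sqrt{l + 64} = 4 \sqrt{64 + l}$)
$\frac{H{\left(-15 \right)}}{-1208} = \frac{4 \sqrt{64 - 15}}{-1208} = - \frac{4 \sqrt{49}}{1208} = - \frac{4 \cdot 7}{1208} = \left(- \frac{1}{1208}\right) 28 = - \frac{7}{302}$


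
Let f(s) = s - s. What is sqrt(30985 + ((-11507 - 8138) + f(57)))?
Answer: 18*sqrt(35) ≈ 106.49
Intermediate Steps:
f(s) = 0
sqrt(30985 + ((-11507 - 8138) + f(57))) = sqrt(30985 + ((-11507 - 8138) + 0)) = sqrt(30985 + (-19645 + 0)) = sqrt(30985 - 19645) = sqrt(11340) = 18*sqrt(35)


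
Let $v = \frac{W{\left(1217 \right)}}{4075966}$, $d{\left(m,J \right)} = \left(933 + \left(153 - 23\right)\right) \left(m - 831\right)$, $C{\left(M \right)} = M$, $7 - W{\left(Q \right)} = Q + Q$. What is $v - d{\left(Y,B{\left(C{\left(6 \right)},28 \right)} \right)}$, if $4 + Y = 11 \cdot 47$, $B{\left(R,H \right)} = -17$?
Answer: $\frac{1377815088417}{4075966} \approx 3.3803 \cdot 10^{5}$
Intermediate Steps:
$W{\left(Q \right)} = 7 - 2 Q$ ($W{\left(Q \right)} = 7 - \left(Q + Q\right) = 7 - 2 Q$)
$Y = 513$ ($Y = -4 + 11 \cdot 47 = -4 + 517 = 513$)
$d{\left(m,J \right)} = -883353 + 1063 m$ ($d{\left(m,J \right)} = \left(933 + 130\right) \left(-831 + m\right) = 1063 \left(-831 + m\right) = -883353 + 1063 m$)
$v = - \frac{2427}{4075966}$ ($v = \frac{7 - 2434}{4075966} = \left(7 - 2434\right) \frac{1}{4075966} = \left(-2427\right) \frac{1}{4075966} = - \frac{2427}{4075966} \approx -0.00059544$)
$v - d{\left(Y,B{\left(C{\left(6 \right)},28 \right)} \right)} = - \frac{2427}{4075966} - \left(-883353 + 1063 \cdot 513\right) = - \frac{2427}{4075966} - \left(-883353 + 545319\right) = - \frac{2427}{4075966} - -338034 = - \frac{2427}{4075966} + 338034 = \frac{1377815088417}{4075966}$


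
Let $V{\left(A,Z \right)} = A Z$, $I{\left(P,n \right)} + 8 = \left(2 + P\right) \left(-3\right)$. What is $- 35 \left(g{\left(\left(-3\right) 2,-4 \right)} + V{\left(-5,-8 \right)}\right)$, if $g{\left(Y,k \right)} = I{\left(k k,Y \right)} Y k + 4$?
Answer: $50540$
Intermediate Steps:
$I{\left(P,n \right)} = -14 - 3 P$ ($I{\left(P,n \right)} = -8 + \left(2 + P\right) \left(-3\right) = -8 - \left(6 + 3 P\right) = -14 - 3 P$)
$g{\left(Y,k \right)} = 4 + Y k \left(-14 - 3 k^{2}\right)$ ($g{\left(Y,k \right)} = \left(-14 - 3 k k\right) Y k + 4 = \left(-14 - 3 k^{2}\right) Y k + 4 = Y \left(-14 - 3 k^{2}\right) k + 4 = Y k \left(-14 - 3 k^{2}\right) + 4 = 4 + Y k \left(-14 - 3 k^{2}\right)$)
$- 35 \left(g{\left(\left(-3\right) 2,-4 \right)} + V{\left(-5,-8 \right)}\right) = - 35 \left(\left(4 - \left(-3\right) 2 \left(-4\right) \left(14 + 3 \left(-4\right)^{2}\right)\right) - -40\right) = - 35 \left(\left(4 - \left(-6\right) \left(-4\right) \left(14 + 3 \cdot 16\right)\right) + 40\right) = - 35 \left(\left(4 - \left(-6\right) \left(-4\right) \left(14 + 48\right)\right) + 40\right) = - 35 \left(\left(4 - \left(-6\right) \left(-4\right) 62\right) + 40\right) = - 35 \left(\left(4 - 1488\right) + 40\right) = - 35 \left(-1484 + 40\right) = \left(-35\right) \left(-1444\right) = 50540$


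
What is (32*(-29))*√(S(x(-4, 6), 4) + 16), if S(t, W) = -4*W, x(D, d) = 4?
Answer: 0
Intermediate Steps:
(32*(-29))*√(S(x(-4, 6), 4) + 16) = (32*(-29))*√(-4*4 + 16) = -928*√(-16 + 16) = -928*√0 = -928*0 = 0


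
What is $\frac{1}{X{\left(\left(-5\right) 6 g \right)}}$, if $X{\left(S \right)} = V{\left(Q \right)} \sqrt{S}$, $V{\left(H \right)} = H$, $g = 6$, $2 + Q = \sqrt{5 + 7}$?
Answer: $- \frac{i \sqrt{5}}{120} - \frac{i \sqrt{15}}{120} \approx - 0.050909 i$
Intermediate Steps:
$Q = -2 + 2 \sqrt{3}$ ($Q = -2 + \sqrt{5 + 7} = -2 + \sqrt{12} = -2 + 2 \sqrt{3} \approx 1.4641$)
$X{\left(S \right)} = \sqrt{S} \left(-2 + 2 \sqrt{3}\right)$ ($X{\left(S \right)} = \left(-2 + 2 \sqrt{3}\right) \sqrt{S} = \sqrt{S} \left(-2 + 2 \sqrt{3}\right)$)
$\frac{1}{X{\left(\left(-5\right) 6 g \right)}} = \frac{1}{2 \sqrt{\left(-5\right) 6 \cdot 6} \left(-1 + \sqrt{3}\right)} = \frac{1}{2 \sqrt{\left(-30\right) 6} \left(-1 + \sqrt{3}\right)} = \frac{1}{2 \sqrt{-180} \left(-1 + \sqrt{3}\right)} = \frac{1}{2 \cdot 6 i \sqrt{5} \left(-1 + \sqrt{3}\right)} = \frac{1}{12 i \sqrt{5} \left(-1 + \sqrt{3}\right)} = - \frac{i \sqrt{5}}{60 \left(-1 + \sqrt{3}\right)}$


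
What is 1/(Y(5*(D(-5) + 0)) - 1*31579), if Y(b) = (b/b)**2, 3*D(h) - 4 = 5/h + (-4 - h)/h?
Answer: -1/31578 ≈ -3.1668e-5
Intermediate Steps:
D(h) = 4/3 + 5/(3*h) + (-4 - h)/(3*h) (D(h) = 4/3 + (5/h + (-4 - h)/h)/3 = 4/3 + (5/(3*h) + (-4 - h)/(3*h)) = 4/3 + 5/(3*h) + (-4 - h)/(3*h))
Y(b) = 1 (Y(b) = 1**2 = 1)
1/(Y(5*(D(-5) + 0)) - 1*31579) = 1/(1 - 1*31579) = 1/(1 - 31579) = 1/(-31578) = -1/31578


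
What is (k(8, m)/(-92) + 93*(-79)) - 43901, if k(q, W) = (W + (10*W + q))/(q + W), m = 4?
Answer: -14144461/276 ≈ -51248.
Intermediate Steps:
k(q, W) = (q + 11*W)/(W + q) (k(q, W) = (W + (q + 10*W))/(W + q) = (q + 11*W)/(W + q))
(k(8, m)/(-92) + 93*(-79)) - 43901 = (((8 + 11*4)/(4 + 8))/(-92) + 93*(-79)) - 43901 = (((8 + 44)/12)*(-1/92) - 7347) - 43901 = (((1/12)*52)*(-1/92) - 7347) - 43901 = ((13/3)*(-1/92) - 7347) - 43901 = (-13/276 - 7347) - 43901 = -2027785/276 - 43901 = -14144461/276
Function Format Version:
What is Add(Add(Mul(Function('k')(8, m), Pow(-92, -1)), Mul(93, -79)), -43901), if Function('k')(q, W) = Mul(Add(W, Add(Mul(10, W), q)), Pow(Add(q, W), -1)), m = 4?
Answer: Rational(-14144461, 276) ≈ -51248.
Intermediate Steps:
Function('k')(q, W) = Mul(Pow(Add(W, q), -1), Add(q, Mul(11, W))) (Function('k')(q, W) = Mul(Add(W, Add(q, Mul(10, W))), Pow(Add(W, q), -1)) = Mul(Add(q, Mul(11, W)), Pow(Add(W, q), -1)) = Mul(Pow(Add(W, q), -1), Add(q, Mul(11, W))))
Add(Add(Mul(Function('k')(8, m), Pow(-92, -1)), Mul(93, -79)), -43901) = Add(Add(Mul(Mul(Pow(Add(4, 8), -1), Add(8, Mul(11, 4))), Pow(-92, -1)), Mul(93, -79)), -43901) = Add(Add(Mul(Mul(Pow(12, -1), Add(8, 44)), Rational(-1, 92)), -7347), -43901) = Add(Add(Mul(Mul(Rational(1, 12), 52), Rational(-1, 92)), -7347), -43901) = Add(Add(Mul(Rational(13, 3), Rational(-1, 92)), -7347), -43901) = Add(Add(Rational(-13, 276), -7347), -43901) = Add(Rational(-2027785, 276), -43901) = Rational(-14144461, 276)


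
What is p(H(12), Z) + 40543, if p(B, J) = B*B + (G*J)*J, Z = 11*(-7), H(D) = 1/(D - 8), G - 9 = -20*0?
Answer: 1502465/16 ≈ 93904.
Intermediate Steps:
G = 9 (G = 9 - 20*0 = 9 + 0 = 9)
H(D) = 1/(-8 + D)
Z = -77
p(B, J) = B² + 9*J² (p(B, J) = B*B + (9*J)*J = B² + 9*J²)
p(H(12), Z) + 40543 = ((1/(-8 + 12))² + 9*(-77)²) + 40543 = ((1/4)² + 9*5929) + 40543 = ((¼)² + 53361) + 40543 = (1/16 + 53361) + 40543 = 853777/16 + 40543 = 1502465/16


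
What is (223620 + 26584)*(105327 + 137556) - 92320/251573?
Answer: 15288166211869316/251573 ≈ 6.0770e+10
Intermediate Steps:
(223620 + 26584)*(105327 + 137556) - 92320/251573 = 250204*242883 - 92320/251573 = 60770298132 - 1*92320/251573 = 60770298132 - 92320/251573 = 15288166211869316/251573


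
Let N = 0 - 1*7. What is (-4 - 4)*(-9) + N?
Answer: 65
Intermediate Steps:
N = -7 (N = 0 - 7 = -7)
(-4 - 4)*(-9) + N = (-4 - 4)*(-9) - 7 = -8*(-9) - 7 = 72 - 7 = 65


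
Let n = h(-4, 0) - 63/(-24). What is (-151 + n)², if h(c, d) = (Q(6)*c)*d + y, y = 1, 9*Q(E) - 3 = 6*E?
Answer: 1390041/64 ≈ 21719.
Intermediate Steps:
Q(E) = ⅓ + 2*E/3 (Q(E) = ⅓ + (6*E)/9 = ⅓ + 2*E/3)
h(c, d) = 1 + 13*c*d/3 (h(c, d) = ((⅓ + (⅔)*6)*c)*d + 1 = ((⅓ + 4)*c)*d + 1 = (13*c/3)*d + 1 = 13*c*d/3 + 1 = 1 + 13*c*d/3)
n = 29/8 (n = (1 + (13/3)*(-4)*0) - 63/(-24) = (1 + 0) - 63*(-1)/24 = 1 - 1*(-21/8) = 1 + 21/8 = 29/8 ≈ 3.6250)
(-151 + n)² = (-151 + 29/8)² = (-1179/8)² = 1390041/64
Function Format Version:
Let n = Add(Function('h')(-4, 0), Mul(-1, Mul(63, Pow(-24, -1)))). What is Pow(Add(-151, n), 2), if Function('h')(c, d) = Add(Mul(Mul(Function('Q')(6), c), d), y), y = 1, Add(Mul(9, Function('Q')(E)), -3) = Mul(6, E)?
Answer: Rational(1390041, 64) ≈ 21719.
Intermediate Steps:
Function('Q')(E) = Add(Rational(1, 3), Mul(Rational(2, 3), E)) (Function('Q')(E) = Add(Rational(1, 3), Mul(Rational(1, 9), Mul(6, E))) = Add(Rational(1, 3), Mul(Rational(2, 3), E)))
Function('h')(c, d) = Add(1, Mul(Rational(13, 3), c, d)) (Function('h')(c, d) = Add(Mul(Mul(Add(Rational(1, 3), Mul(Rational(2, 3), 6)), c), d), 1) = Add(Mul(Mul(Add(Rational(1, 3), 4), c), d), 1) = Add(Mul(Mul(Rational(13, 3), c), d), 1) = Add(Mul(Rational(13, 3), c, d), 1) = Add(1, Mul(Rational(13, 3), c, d)))
n = Rational(29, 8) (n = Add(Add(1, Mul(Rational(13, 3), -4, 0)), Mul(-1, Mul(63, Pow(-24, -1)))) = Add(Add(1, 0), Mul(-1, Mul(63, Rational(-1, 24)))) = Add(1, Mul(-1, Rational(-21, 8))) = Add(1, Rational(21, 8)) = Rational(29, 8) ≈ 3.6250)
Pow(Add(-151, n), 2) = Pow(Add(-151, Rational(29, 8)), 2) = Pow(Rational(-1179, 8), 2) = Rational(1390041, 64)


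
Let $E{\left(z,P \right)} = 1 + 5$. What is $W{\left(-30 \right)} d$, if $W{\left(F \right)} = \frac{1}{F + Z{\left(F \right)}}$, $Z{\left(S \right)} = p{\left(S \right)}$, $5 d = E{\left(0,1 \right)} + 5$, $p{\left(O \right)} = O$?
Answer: $- \frac{11}{300} \approx -0.036667$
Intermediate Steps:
$E{\left(z,P \right)} = 6$
$d = \frac{11}{5}$ ($d = \frac{6 + 5}{5} = \frac{1}{5} \cdot 11 = \frac{11}{5} \approx 2.2$)
$Z{\left(S \right)} = S$
$W{\left(F \right)} = \frac{1}{2 F}$ ($W{\left(F \right)} = \frac{1}{F + F} = \frac{1}{2 F}$)
$W{\left(-30 \right)} d = \frac{1}{2 \left(-30\right)} \frac{11}{5} = \frac{1}{2} \left(- \frac{1}{30}\right) \frac{11}{5} = \left(- \frac{1}{60}\right) \frac{11}{5} = - \frac{11}{300}$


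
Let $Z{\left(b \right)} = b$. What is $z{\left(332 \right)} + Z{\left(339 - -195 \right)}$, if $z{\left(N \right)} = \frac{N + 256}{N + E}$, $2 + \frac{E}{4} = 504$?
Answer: $\frac{104179}{195} \approx 534.25$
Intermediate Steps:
$E = 2008$ ($E = -8 + 4 \cdot 504 = -8 + 2016 = 2008$)
$z{\left(N \right)} = \frac{256 + N}{2008 + N}$ ($z{\left(N \right)} = \frac{N + 256}{N + 2008} = \frac{256 + N}{2008 + N}$)
$z{\left(332 \right)} + Z{\left(339 - -195 \right)} = \frac{256 + 332}{2008 + 332} + \left(339 - -195\right) = \frac{1}{2340} \cdot 588 + \left(339 + 195\right) = \frac{1}{2340} \cdot 588 + 534 = \frac{49}{195} + 534 = \frac{104179}{195}$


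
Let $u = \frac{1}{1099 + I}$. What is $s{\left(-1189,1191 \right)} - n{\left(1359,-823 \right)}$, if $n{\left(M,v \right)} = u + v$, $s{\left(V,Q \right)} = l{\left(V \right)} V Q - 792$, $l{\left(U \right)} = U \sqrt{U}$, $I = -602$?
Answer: $\frac{15406}{497} + 1683741711 i \sqrt{1189} \approx 30.998 + 5.8059 \cdot 10^{10} i$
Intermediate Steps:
$l{\left(U \right)} = U^{\frac{3}{2}}$
$u = \frac{1}{497}$ ($u = \frac{1}{1099 - 602} = \frac{1}{497} \approx 0.0020121$)
$s{\left(V,Q \right)} = -792 + Q V^{\frac{5}{2}}$ ($s{\left(V,Q \right)} = V^{\frac{3}{2}} V Q - 792 = V^{\frac{5}{2}} Q - 792 = Q V^{\frac{5}{2}} - 792 = -792 + Q V^{\frac{5}{2}}$)
$n{\left(M,v \right)} = \frac{1}{497} + v$
$s{\left(-1189,1191 \right)} - n{\left(1359,-823 \right)} = \left(-792 + 1191 \left(-1189\right)^{\frac{5}{2}}\right) - \left(\frac{1}{497} - 823\right) = \left(-792 + 1191 \cdot 1413721 i \sqrt{1189}\right) - - \frac{409030}{497} = \left(-792 + 1683741711 i \sqrt{1189}\right) + \frac{409030}{497} = \frac{15406}{497} + 1683741711 i \sqrt{1189}$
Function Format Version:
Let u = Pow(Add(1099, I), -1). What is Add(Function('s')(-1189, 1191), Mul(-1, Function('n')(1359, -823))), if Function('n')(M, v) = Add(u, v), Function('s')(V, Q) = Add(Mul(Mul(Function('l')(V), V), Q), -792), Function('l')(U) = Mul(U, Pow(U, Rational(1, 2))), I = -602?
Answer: Add(Rational(15406, 497), Mul(1683741711, I, Pow(1189, Rational(1, 2)))) ≈ Add(30.998, Mul(5.8059e+10, I))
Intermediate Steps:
Function('l')(U) = Pow(U, Rational(3, 2))
u = Rational(1, 497) (u = Pow(Add(1099, -602), -1) = Pow(497, -1) = Rational(1, 497) ≈ 0.0020121)
Function('s')(V, Q) = Add(-792, Mul(Q, Pow(V, Rational(5, 2)))) (Function('s')(V, Q) = Add(Mul(Mul(Pow(V, Rational(3, 2)), V), Q), -792) = Add(Mul(Pow(V, Rational(5, 2)), Q), -792) = Add(Mul(Q, Pow(V, Rational(5, 2))), -792) = Add(-792, Mul(Q, Pow(V, Rational(5, 2)))))
Function('n')(M, v) = Add(Rational(1, 497), v)
Add(Function('s')(-1189, 1191), Mul(-1, Function('n')(1359, -823))) = Add(Add(-792, Mul(1191, Pow(-1189, Rational(5, 2)))), Mul(-1, Add(Rational(1, 497), -823))) = Add(Add(-792, Mul(1191, Mul(1413721, I, Pow(1189, Rational(1, 2))))), Mul(-1, Rational(-409030, 497))) = Add(Add(-792, Mul(1683741711, I, Pow(1189, Rational(1, 2)))), Rational(409030, 497)) = Add(Rational(15406, 497), Mul(1683741711, I, Pow(1189, Rational(1, 2))))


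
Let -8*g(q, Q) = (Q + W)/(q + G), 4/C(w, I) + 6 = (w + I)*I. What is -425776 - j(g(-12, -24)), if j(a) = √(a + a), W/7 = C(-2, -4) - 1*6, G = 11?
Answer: -425776 - I*√145/3 ≈ -4.2578e+5 - 4.0139*I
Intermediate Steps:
C(w, I) = 4/(-6 + I*(I + w)) (C(w, I) = 4/(-6 + (w + I)*I) = 4/(-6 + (I + w)*I) = 4/(-6 + I*(I + w)))
W = -364/9 (W = 7*(4/(-6 + (-4)² - 4*(-2)) - 1*6) = 7*(4/(-6 + 16 + 8) - 6) = 7*(4/18 - 6) = 7*(4*(1/18) - 6) = 7*(2/9 - 6) = 7*(-52/9) = -364/9 ≈ -40.444)
g(q, Q) = -(-364/9 + Q)/(8*(11 + q)) (g(q, Q) = -(Q - 364/9)/(8*(q + 11)) = -(-364/9 + Q)/(8*(11 + q)))
j(a) = √2*√a (j(a) = √(2*a) = √2*√a)
-425776 - j(g(-12, -24)) = -425776 - √2*√((364 - 9*(-24))/(72*(11 - 12))) = -425776 - √2*√((1/72)*(364 + 216)/(-1)) = -425776 - √2*√((1/72)*(-1)*580) = -425776 - √2*√(-145/18) = -425776 - √2*I*√290/6 = -425776 - I*√145/3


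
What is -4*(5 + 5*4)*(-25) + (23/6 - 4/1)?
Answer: 14999/6 ≈ 2499.8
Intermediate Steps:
-4*(5 + 5*4)*(-25) + (23/6 - 4/1) = -4*(5 + 20)*(-25) + (23*(⅙) - 4*1) = -4*25*(-25) + (23/6 - 4) = -100*(-25) - ⅙ = 2500 - ⅙ = 14999/6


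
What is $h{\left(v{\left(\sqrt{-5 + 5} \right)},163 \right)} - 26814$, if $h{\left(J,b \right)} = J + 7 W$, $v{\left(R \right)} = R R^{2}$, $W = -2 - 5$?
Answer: $-26863$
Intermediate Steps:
$W = -7$
$v{\left(R \right)} = R^{3}$
$h{\left(J,b \right)} = -49 + J$ ($h{\left(J,b \right)} = J + 7 \left(-7\right) = J - 49 = -49 + J$)
$h{\left(v{\left(\sqrt{-5 + 5} \right)},163 \right)} - 26814 = \left(-49 + \left(\sqrt{-5 + 5}\right)^{3}\right) - 26814 = \left(-49 + \left(\sqrt{0}\right)^{3}\right) - 26814 = \left(-49 + 0^{3}\right) - 26814 = \left(-49 + 0\right) - 26814 = -49 - 26814 = -26863$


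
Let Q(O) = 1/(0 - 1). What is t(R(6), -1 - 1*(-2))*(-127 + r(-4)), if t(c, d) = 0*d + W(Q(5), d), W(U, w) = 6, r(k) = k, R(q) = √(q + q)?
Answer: -786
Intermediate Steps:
R(q) = √2*√q (R(q) = √(2*q) = √2*√q)
Q(O) = -1 (Q(O) = 1/(-1) = -1)
t(c, d) = 6 (t(c, d) = 0*d + 6 = 0 + 6 = 6)
t(R(6), -1 - 1*(-2))*(-127 + r(-4)) = 6*(-127 - 4) = 6*(-131) = -786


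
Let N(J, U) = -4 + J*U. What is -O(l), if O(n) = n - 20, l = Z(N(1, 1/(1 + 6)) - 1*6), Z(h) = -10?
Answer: 30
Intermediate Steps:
l = -10
O(n) = -20 + n
-O(l) = -(-20 - 10) = -1*(-30) = 30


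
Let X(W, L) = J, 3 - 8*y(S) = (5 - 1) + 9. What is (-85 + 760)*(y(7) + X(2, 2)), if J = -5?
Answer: -16875/4 ≈ -4218.8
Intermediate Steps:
y(S) = -5/4 (y(S) = 3/8 - ((5 - 1) + 9)/8 = 3/8 - (4 + 9)/8 = 3/8 - ⅛*13 = 3/8 - 13/8 = -5/4)
X(W, L) = -5
(-85 + 760)*(y(7) + X(2, 2)) = (-85 + 760)*(-5/4 - 5) = 675*(-25/4) = -16875/4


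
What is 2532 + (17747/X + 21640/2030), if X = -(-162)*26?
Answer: 2177668561/855036 ≈ 2546.9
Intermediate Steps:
X = 4212 (X = -162*(-26) = 4212)
2532 + (17747/X + 21640/2030) = 2532 + (17747/4212 + 21640/2030) = 2532 + (17747*(1/4212) + 21640*(1/2030)) = 2532 + (17747/4212 + 2164/203) = 2532 + 12717409/855036 = 2177668561/855036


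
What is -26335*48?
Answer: -1264080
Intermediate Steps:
-26335*48 = -1145*1104 = -1264080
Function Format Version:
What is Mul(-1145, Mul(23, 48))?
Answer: -1264080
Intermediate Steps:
Mul(-1145, Mul(23, 48)) = Mul(-1145, 1104) = -1264080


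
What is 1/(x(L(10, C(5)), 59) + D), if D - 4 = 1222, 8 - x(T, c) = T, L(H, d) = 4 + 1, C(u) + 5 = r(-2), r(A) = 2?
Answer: 1/1229 ≈ 0.00081367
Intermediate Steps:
C(u) = -3 (C(u) = -5 + 2 = -3)
L(H, d) = 5
x(T, c) = 8 - T
D = 1226 (D = 4 + 1222 = 1226)
1/(x(L(10, C(5)), 59) + D) = 1/((8 - 1*5) + 1226) = 1/((8 - 5) + 1226) = 1/(3 + 1226) = 1/1229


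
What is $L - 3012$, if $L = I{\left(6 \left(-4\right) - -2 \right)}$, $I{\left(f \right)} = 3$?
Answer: $-3009$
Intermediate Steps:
$L = 3$
$L - 3012 = 3 - 3012 = -3009$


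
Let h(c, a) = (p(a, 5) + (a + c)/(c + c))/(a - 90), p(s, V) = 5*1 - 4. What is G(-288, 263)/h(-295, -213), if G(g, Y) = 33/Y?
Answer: -327745/16043 ≈ -20.429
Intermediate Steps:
p(s, V) = 1 (p(s, V) = 5 - 4 = 1)
h(c, a) = (1 + (a + c)/(2*c))/(-90 + a) (h(c, a) = (1 + (a + c)/(c + c))/(a - 90) = (1 + (a + c)/((2*c)))/(-90 + a) = (1 + (a + c)*(1/(2*c)))/(-90 + a) = (1 + (a + c)/(2*c))/(-90 + a))
G(-288, 263)/h(-295, -213) = (33/263)/(((½)*(-213 + 3*(-295))/(-295*(-90 - 213)))) = (33*(1/263))/(((½)*(-1/295)*(-213 - 885)/(-303))) = 33/(263*(((½)*(-1/295)*(-1/303)*(-1098)))) = 33/(263*(-183/29795)) = (33/263)*(-29795/183) = -327745/16043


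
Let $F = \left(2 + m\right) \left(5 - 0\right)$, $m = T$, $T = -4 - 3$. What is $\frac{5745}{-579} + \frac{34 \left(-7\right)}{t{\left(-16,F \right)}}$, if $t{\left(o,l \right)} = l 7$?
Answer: $- \frac{41313}{4825} \approx -8.5623$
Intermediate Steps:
$T = -7$
$m = -7$
$F = -25$ ($F = \left(2 - 7\right) \left(5 - 0\right) = - 5 \left(5 + 0\right) = \left(-5\right) 5 = -25$)
$t{\left(o,l \right)} = 7 l$
$\frac{5745}{-579} + \frac{34 \left(-7\right)}{t{\left(-16,F \right)}} = \frac{5745}{-579} + \frac{34 \left(-7\right)}{7 \left(-25\right)} = 5745 \left(- \frac{1}{579}\right) - \frac{238}{-175} = - \frac{1915}{193} - - \frac{34}{25} = - \frac{1915}{193} + \frac{34}{25} = - \frac{41313}{4825}$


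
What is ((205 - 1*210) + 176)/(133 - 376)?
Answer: -19/27 ≈ -0.70370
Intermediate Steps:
((205 - 1*210) + 176)/(133 - 376) = ((205 - 210) + 176)/(-243) = (-5 + 176)*(-1/243) = 171*(-1/243) = -19/27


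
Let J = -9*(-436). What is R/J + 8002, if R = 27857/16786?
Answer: 527077876385/65868264 ≈ 8002.0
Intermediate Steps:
R = 27857/16786 (R = 27857*(1/16786) = 27857/16786 ≈ 1.6595)
J = 3924
R/J + 8002 = (27857/16786)/3924 + 8002 = (27857/16786)*(1/3924) + 8002 = 27857/65868264 + 8002 = 527077876385/65868264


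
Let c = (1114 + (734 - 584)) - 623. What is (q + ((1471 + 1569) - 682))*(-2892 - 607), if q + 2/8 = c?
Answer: -41970505/4 ≈ -1.0493e+7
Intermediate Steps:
c = 641 (c = (1114 + 150) - 623 = 1264 - 623 = 641)
q = 2563/4 (q = -1/4 + 641 = 2563/4 ≈ 640.75)
(q + ((1471 + 1569) - 682))*(-2892 - 607) = (2563/4 + ((1471 + 1569) - 682))*(-2892 - 607) = (2563/4 + (3040 - 682))*(-3499) = (2563/4 + 2358)*(-3499) = (11995/4)*(-3499) = -41970505/4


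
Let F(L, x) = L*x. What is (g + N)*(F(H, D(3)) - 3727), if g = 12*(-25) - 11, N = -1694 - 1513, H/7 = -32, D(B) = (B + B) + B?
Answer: 20203874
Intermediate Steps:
D(B) = 3*B (D(B) = 2*B + B = 3*B)
H = -224 (H = 7*(-32) = -224)
N = -3207
g = -311 (g = -300 - 11 = -311)
(g + N)*(F(H, D(3)) - 3727) = (-311 - 3207)*(-672*3 - 3727) = -3518*(-224*9 - 3727) = -3518*(-2016 - 3727) = -3518*(-5743) = 20203874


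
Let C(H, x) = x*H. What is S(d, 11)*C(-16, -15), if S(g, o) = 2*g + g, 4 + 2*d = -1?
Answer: -1800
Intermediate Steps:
d = -5/2 (d = -2 + (½)*(-1) = -2 - ½ = -5/2 ≈ -2.5000)
S(g, o) = 3*g
C(H, x) = H*x
S(d, 11)*C(-16, -15) = (3*(-5/2))*(-16*(-15)) = -15/2*240 = -1800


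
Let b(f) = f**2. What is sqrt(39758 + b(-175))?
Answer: sqrt(70383) ≈ 265.30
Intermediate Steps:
sqrt(39758 + b(-175)) = sqrt(39758 + (-175)**2) = sqrt(39758 + 30625) = sqrt(70383)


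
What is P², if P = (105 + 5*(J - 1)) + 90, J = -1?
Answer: 34225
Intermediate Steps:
P = 185 (P = (105 + 5*(-1 - 1)) + 90 = (105 + 5*(-2)) + 90 = (105 - 10) + 90 = 95 + 90 = 185)
P² = 185² = 34225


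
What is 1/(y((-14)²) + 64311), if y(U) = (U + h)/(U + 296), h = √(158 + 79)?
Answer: 15567474336/1001166043699027 - 492*√237/1001166043699027 ≈ 1.5549e-5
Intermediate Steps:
h = √237 ≈ 15.395
y(U) = (U + √237)/(296 + U) (y(U) = (U + √237)/(U + 296) = (U + √237)/(296 + U))
1/(y((-14)²) + 64311) = 1/(((-14)² + √237)/(296 + (-14)²) + 64311) = 1/((196 + √237)/(296 + 196) + 64311) = 1/((196 + √237)/492 + 64311) = 1/((49/123 + √237/492) + 64311) = 1/(7910302/123 + √237/492)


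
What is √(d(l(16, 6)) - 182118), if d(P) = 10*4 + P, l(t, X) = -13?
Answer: I*√182091 ≈ 426.72*I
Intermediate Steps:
d(P) = 40 + P
√(d(l(16, 6)) - 182118) = √((40 - 13) - 182118) = √(27 - 182118) = √(-182091) = I*√182091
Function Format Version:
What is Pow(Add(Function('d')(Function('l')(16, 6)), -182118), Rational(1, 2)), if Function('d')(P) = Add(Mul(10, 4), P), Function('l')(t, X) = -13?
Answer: Mul(I, Pow(182091, Rational(1, 2))) ≈ Mul(426.72, I)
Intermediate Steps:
Function('d')(P) = Add(40, P)
Pow(Add(Function('d')(Function('l')(16, 6)), -182118), Rational(1, 2)) = Pow(Add(Add(40, -13), -182118), Rational(1, 2)) = Pow(Add(27, -182118), Rational(1, 2)) = Pow(-182091, Rational(1, 2)) = Mul(I, Pow(182091, Rational(1, 2)))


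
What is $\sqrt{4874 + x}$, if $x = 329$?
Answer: $11 \sqrt{43} \approx 72.132$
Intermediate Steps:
$\sqrt{4874 + x} = \sqrt{4874 + 329} = \sqrt{5203} = 11 \sqrt{43}$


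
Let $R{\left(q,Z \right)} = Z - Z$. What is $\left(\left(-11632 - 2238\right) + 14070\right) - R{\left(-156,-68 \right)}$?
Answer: $200$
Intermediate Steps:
$R{\left(q,Z \right)} = 0$
$\left(\left(-11632 - 2238\right) + 14070\right) - R{\left(-156,-68 \right)} = \left(\left(-11632 - 2238\right) + 14070\right) - 0 = \left(-13870 + 14070\right) + 0 = 200 + 0 = 200$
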